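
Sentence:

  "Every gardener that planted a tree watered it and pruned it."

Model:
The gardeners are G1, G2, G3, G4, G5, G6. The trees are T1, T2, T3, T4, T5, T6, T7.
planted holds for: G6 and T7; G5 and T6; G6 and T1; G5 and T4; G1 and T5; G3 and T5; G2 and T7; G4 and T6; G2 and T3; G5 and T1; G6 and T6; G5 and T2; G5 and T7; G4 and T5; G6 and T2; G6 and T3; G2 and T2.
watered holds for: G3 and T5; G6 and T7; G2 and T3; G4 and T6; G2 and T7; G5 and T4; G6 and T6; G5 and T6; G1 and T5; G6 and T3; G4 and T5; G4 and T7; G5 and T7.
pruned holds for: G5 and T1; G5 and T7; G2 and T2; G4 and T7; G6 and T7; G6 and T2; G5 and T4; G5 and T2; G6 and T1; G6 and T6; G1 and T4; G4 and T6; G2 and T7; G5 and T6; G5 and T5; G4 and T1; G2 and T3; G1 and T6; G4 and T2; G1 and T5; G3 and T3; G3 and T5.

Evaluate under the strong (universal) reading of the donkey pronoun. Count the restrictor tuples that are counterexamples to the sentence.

7

"it" takes "a tree" as antecedent — a donkey pronoun bound across the clause boundary.
Strong reading: for every (g,t) with planted(g,t), watered(g,t) ∧ pruned(g,t).
Restrictor pairs: (G1,T5) ✓  (G2,T2) ✗  (G2,T3) ✓  (G2,T7) ✓  (G3,T5) ✓  (G4,T5) ✗  (G4,T6) ✓  (G5,T1) ✗  (G5,T2) ✗  (G5,T4) ✓  (G5,T6) ✓  (G5,T7) ✓  (G6,T1) ✗  (G6,T2) ✗  (G6,T3) ✗  (G6,T6) ✓  (G6,T7) ✓
Counterexamples (restrictor pairs failing the scope): 7.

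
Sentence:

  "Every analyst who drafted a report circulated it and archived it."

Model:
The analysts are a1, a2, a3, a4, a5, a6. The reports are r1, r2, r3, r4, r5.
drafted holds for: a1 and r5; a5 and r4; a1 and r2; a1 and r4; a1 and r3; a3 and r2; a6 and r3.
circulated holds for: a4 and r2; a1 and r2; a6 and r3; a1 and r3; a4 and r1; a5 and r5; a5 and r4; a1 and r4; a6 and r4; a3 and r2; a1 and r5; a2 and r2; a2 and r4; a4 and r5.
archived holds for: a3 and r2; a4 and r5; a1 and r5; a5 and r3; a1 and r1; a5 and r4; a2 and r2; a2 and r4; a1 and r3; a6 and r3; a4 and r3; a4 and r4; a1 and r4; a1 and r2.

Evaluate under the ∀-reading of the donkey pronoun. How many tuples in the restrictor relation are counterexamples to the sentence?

"it" takes "a report" as antecedent — a donkey pronoun bound across the clause boundary.
Strong reading: for every (a,r) with drafted(a,r), circulated(a,r) ∧ archived(a,r).
Restrictor pairs: (a1,r2) ✓  (a1,r3) ✓  (a1,r4) ✓  (a1,r5) ✓  (a3,r2) ✓  (a5,r4) ✓  (a6,r3) ✓
Counterexamples (restrictor pairs failing the scope): 0.

0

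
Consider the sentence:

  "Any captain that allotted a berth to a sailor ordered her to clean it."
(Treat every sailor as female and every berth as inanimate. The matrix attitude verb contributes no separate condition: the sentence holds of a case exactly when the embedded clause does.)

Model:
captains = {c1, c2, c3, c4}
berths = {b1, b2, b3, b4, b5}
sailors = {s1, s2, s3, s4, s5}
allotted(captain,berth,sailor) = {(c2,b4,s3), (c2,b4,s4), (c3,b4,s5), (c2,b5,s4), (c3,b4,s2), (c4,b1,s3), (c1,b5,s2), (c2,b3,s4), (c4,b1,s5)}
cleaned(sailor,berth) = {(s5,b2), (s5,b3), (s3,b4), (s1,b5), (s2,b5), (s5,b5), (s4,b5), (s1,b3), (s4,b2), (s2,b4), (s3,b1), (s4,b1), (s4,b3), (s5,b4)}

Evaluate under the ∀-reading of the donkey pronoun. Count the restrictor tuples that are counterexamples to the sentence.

2

"her" takes "a sailor" as antecedent and "it" takes "a berth"; both are donkey pronouns co-varying with the restrictor.
Strong reading: for every (c,b,s) with allotted(c,b,s), cleaned(s,b).
Restrictor triples: (c1,b5,s2)→cleaned(s2,b5) ✓  (c2,b3,s4)→cleaned(s4,b3) ✓  (c2,b4,s3)→cleaned(s3,b4) ✓  (c2,b4,s4)→cleaned(s4,b4) ✗  (c2,b5,s4)→cleaned(s4,b5) ✓  (c3,b4,s2)→cleaned(s2,b4) ✓  (c3,b4,s5)→cleaned(s5,b4) ✓  (c4,b1,s3)→cleaned(s3,b1) ✓  (c4,b1,s5)→cleaned(s5,b1) ✗
Counterexamples (restrictor triples failing the scope): 2.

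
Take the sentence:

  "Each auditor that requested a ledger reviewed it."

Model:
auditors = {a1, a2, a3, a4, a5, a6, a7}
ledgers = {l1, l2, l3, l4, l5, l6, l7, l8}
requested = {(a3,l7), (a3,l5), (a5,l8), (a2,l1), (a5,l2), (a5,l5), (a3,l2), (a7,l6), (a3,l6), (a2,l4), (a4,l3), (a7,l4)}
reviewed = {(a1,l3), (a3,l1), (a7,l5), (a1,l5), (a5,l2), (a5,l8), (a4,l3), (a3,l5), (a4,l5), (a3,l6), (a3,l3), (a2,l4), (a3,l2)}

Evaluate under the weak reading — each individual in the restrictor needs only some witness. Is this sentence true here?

False

"it" takes "a ledger" as antecedent — a donkey pronoun bound across the clause boundary.
Weak reading: every auditor a with some requested-ledger has at least one requested-ledger l such that reviewed(a,l).
Per auditor: a2:✓  a3:✓  a4:✓  a5:✓  a7:✗
a7 has no witness among its requested-ledgers.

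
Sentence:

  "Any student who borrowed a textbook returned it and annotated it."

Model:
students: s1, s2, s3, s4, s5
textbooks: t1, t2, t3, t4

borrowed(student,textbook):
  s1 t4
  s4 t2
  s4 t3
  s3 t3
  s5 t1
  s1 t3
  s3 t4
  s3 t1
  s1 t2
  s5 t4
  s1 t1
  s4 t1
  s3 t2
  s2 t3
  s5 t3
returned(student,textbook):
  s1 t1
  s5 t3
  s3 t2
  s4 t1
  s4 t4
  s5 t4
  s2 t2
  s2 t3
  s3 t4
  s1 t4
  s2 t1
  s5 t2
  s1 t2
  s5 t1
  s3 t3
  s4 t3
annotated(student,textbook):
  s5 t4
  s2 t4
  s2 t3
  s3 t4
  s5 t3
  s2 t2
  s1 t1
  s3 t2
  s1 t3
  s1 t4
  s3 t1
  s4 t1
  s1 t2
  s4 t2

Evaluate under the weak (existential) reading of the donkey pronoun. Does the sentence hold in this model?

"it" takes "a textbook" as antecedent — a donkey pronoun bound across the clause boundary.
Weak reading: every student s with some borrowed-textbook has at least one borrowed-textbook t such that returned(s,t) ∧ annotated(s,t).
Per student: s1:✓  s2:✓  s3:✓  s4:✓  s5:✓
Every student in the restrictor has a witness.

True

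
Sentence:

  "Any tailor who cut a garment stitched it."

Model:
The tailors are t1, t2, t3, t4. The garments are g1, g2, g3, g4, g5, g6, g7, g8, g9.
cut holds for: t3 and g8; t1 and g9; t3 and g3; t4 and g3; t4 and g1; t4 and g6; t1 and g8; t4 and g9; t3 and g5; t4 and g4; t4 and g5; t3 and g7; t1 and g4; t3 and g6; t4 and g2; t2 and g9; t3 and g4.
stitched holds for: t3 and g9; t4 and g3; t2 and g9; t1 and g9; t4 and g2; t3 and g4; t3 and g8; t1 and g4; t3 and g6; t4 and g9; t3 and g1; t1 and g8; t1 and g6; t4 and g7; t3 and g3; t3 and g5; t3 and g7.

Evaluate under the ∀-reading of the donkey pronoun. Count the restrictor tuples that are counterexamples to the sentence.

"it" takes "a garment" as antecedent — a donkey pronoun bound across the clause boundary.
Strong reading: for every (t,g) with cut(t,g), stitched(t,g).
Restrictor pairs: (t1,g4) ✓  (t1,g8) ✓  (t1,g9) ✓  (t2,g9) ✓  (t3,g3) ✓  (t3,g4) ✓  (t3,g5) ✓  (t3,g6) ✓  (t3,g7) ✓  (t3,g8) ✓  (t4,g1) ✗  (t4,g2) ✓  (t4,g3) ✓  (t4,g4) ✗  (t4,g5) ✗  (t4,g6) ✗  (t4,g9) ✓
Counterexamples (restrictor pairs failing the scope): 4.

4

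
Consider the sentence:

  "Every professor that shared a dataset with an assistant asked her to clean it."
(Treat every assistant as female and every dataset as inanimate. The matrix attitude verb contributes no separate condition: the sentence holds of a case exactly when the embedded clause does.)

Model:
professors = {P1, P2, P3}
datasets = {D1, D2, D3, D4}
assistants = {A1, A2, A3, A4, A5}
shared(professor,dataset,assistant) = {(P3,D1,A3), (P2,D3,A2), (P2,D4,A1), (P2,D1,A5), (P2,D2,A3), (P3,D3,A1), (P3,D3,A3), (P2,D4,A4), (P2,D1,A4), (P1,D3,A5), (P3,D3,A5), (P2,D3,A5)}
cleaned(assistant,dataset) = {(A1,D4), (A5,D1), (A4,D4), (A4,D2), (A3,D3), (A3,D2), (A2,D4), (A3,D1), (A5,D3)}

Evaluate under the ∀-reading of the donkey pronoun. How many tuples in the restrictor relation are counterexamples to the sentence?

"her" takes "an assistant" as antecedent and "it" takes "a dataset"; both are donkey pronouns co-varying with the restrictor.
Strong reading: for every (p,d,a) with shared(p,d,a), cleaned(a,d).
Restrictor triples: (P1,D3,A5)→cleaned(A5,D3) ✓  (P2,D1,A4)→cleaned(A4,D1) ✗  (P2,D1,A5)→cleaned(A5,D1) ✓  (P2,D2,A3)→cleaned(A3,D2) ✓  (P2,D3,A2)→cleaned(A2,D3) ✗  (P2,D3,A5)→cleaned(A5,D3) ✓  (P2,D4,A1)→cleaned(A1,D4) ✓  (P2,D4,A4)→cleaned(A4,D4) ✓  (P3,D1,A3)→cleaned(A3,D1) ✓  (P3,D3,A1)→cleaned(A1,D3) ✗  (P3,D3,A3)→cleaned(A3,D3) ✓  (P3,D3,A5)→cleaned(A5,D3) ✓
Counterexamples (restrictor triples failing the scope): 3.

3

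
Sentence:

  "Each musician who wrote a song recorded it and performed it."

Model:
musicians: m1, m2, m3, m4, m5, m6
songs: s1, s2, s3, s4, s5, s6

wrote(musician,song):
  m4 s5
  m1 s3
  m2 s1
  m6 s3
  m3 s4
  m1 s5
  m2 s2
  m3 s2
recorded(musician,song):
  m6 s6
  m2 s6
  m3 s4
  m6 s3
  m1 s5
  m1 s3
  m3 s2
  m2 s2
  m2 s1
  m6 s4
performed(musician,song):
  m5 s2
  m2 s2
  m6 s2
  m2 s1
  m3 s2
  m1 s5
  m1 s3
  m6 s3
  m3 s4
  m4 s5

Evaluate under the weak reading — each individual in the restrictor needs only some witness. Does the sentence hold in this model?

"it" takes "a song" as antecedent — a donkey pronoun bound across the clause boundary.
Weak reading: every musician m with some wrote-song has at least one wrote-song s such that recorded(m,s) ∧ performed(m,s).
Per musician: m1:✓  m2:✓  m3:✓  m4:✗  m6:✓
m4 has no witness among its wrote-songs.

False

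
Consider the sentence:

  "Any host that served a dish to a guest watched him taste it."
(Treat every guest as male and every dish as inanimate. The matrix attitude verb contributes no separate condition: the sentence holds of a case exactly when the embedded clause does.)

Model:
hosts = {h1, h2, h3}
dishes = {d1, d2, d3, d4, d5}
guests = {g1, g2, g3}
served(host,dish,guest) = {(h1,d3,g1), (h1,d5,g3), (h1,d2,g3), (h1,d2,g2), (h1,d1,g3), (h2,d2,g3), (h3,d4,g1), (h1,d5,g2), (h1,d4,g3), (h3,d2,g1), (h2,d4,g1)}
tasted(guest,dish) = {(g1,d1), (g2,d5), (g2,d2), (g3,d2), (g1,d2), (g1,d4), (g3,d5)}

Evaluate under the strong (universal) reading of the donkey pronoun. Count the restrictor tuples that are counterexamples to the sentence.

"him" takes "a guest" as antecedent and "it" takes "a dish"; both are donkey pronouns co-varying with the restrictor.
Strong reading: for every (h,d,g) with served(h,d,g), tasted(g,d).
Restrictor triples: (h1,d1,g3)→tasted(g3,d1) ✗  (h1,d2,g2)→tasted(g2,d2) ✓  (h1,d2,g3)→tasted(g3,d2) ✓  (h1,d3,g1)→tasted(g1,d3) ✗  (h1,d4,g3)→tasted(g3,d4) ✗  (h1,d5,g2)→tasted(g2,d5) ✓  (h1,d5,g3)→tasted(g3,d5) ✓  (h2,d2,g3)→tasted(g3,d2) ✓  (h2,d4,g1)→tasted(g1,d4) ✓  (h3,d2,g1)→tasted(g1,d2) ✓  (h3,d4,g1)→tasted(g1,d4) ✓
Counterexamples (restrictor triples failing the scope): 3.

3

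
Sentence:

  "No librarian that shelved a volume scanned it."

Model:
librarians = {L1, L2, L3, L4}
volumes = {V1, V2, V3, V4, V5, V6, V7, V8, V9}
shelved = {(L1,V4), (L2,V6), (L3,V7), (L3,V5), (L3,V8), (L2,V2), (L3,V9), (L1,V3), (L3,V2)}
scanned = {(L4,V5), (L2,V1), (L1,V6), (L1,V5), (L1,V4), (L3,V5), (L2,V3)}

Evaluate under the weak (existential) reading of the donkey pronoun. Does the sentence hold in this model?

False

"it" takes "a volume" as antecedent — a donkey pronoun bound across the clause boundary.
Truth condition: for no (l,v) with shelved(l,v) does scanned(l,v) hold.
Restrictor pairs — does the scope hold? (L1,V3):fails  (L1,V4):holds  (L2,V2):fails  (L2,V6):fails  (L3,V2):fails  (L3,V5):holds  (L3,V7):fails  (L3,V8):fails  (L3,V9):fails
Scope holds for 2 pair(s), so the sentence is false.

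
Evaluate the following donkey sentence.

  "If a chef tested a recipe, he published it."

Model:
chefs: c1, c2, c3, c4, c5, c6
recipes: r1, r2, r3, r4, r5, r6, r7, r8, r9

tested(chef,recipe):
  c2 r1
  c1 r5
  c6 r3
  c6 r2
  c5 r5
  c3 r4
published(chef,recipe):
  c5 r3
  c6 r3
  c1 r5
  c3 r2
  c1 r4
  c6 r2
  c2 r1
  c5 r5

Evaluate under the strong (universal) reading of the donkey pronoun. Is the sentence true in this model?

False

"it" takes "a recipe" as antecedent — a donkey pronoun bound across the clause boundary.
Strong reading: for every (c,r) with tested(c,r), published(c,r).
Restrictor pairs: (c1,r5) ✓  (c2,r1) ✓  (c3,r4) ✗  (c5,r5) ✓  (c6,r2) ✓  (c6,r3) ✓
Counterexample: (c3,r4) is in tested but fails the scope.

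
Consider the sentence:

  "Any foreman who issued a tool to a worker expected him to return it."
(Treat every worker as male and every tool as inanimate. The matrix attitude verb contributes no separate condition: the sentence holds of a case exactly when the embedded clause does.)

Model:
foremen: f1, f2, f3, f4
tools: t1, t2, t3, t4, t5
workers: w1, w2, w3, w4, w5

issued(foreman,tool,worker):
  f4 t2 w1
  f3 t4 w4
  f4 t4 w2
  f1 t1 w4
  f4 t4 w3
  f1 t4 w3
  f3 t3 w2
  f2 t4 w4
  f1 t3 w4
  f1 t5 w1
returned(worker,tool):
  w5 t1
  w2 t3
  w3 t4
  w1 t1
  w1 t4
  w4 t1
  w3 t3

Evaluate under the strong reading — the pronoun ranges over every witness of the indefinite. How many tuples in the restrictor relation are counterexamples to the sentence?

6

"him" takes "a worker" as antecedent and "it" takes "a tool"; both are donkey pronouns co-varying with the restrictor.
Strong reading: for every (f,t,w) with issued(f,t,w), returned(w,t).
Restrictor triples: (f1,t1,w4)→returned(w4,t1) ✓  (f1,t3,w4)→returned(w4,t3) ✗  (f1,t4,w3)→returned(w3,t4) ✓  (f1,t5,w1)→returned(w1,t5) ✗  (f2,t4,w4)→returned(w4,t4) ✗  (f3,t3,w2)→returned(w2,t3) ✓  (f3,t4,w4)→returned(w4,t4) ✗  (f4,t2,w1)→returned(w1,t2) ✗  (f4,t4,w2)→returned(w2,t4) ✗  (f4,t4,w3)→returned(w3,t4) ✓
Counterexamples (restrictor triples failing the scope): 6.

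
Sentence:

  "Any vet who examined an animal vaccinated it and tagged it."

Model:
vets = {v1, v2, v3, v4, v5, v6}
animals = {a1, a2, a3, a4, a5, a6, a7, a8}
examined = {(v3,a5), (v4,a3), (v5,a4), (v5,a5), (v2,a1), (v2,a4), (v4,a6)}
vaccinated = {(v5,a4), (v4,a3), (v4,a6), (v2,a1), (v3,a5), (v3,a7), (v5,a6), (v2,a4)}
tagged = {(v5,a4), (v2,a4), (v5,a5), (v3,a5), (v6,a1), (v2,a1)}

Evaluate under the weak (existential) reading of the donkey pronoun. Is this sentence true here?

"it" takes "an animal" as antecedent — a donkey pronoun bound across the clause boundary.
Weak reading: every vet v with some examined-animal has at least one examined-animal a such that vaccinated(v,a) ∧ tagged(v,a).
Per vet: v2:✓  v3:✓  v4:✗  v5:✓
v4 has no witness among its examined-animals.

False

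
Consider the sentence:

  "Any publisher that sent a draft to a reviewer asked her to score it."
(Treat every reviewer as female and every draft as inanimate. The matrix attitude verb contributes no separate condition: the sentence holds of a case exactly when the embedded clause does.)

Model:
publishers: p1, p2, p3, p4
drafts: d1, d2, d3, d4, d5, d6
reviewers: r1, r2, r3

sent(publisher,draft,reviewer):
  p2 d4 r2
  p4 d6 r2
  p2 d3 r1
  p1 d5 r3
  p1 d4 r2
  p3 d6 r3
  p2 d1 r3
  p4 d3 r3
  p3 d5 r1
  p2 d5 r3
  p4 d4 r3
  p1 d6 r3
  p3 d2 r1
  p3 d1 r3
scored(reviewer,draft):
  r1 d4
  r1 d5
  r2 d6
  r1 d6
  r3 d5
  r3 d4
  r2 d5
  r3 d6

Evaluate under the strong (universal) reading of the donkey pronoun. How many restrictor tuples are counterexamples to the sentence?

"her" takes "a reviewer" as antecedent and "it" takes "a draft"; both are donkey pronouns co-varying with the restrictor.
Strong reading: for every (p,d,r) with sent(p,d,r), scored(r,d).
Restrictor triples: (p1,d4,r2)→scored(r2,d4) ✗  (p1,d5,r3)→scored(r3,d5) ✓  (p1,d6,r3)→scored(r3,d6) ✓  (p2,d1,r3)→scored(r3,d1) ✗  (p2,d3,r1)→scored(r1,d3) ✗  (p2,d4,r2)→scored(r2,d4) ✗  (p2,d5,r3)→scored(r3,d5) ✓  (p3,d1,r3)→scored(r3,d1) ✗  (p3,d2,r1)→scored(r1,d2) ✗  (p3,d5,r1)→scored(r1,d5) ✓  (p3,d6,r3)→scored(r3,d6) ✓  (p4,d3,r3)→scored(r3,d3) ✗  (p4,d4,r3)→scored(r3,d4) ✓  (p4,d6,r2)→scored(r2,d6) ✓
Counterexamples (restrictor triples failing the scope): 7.

7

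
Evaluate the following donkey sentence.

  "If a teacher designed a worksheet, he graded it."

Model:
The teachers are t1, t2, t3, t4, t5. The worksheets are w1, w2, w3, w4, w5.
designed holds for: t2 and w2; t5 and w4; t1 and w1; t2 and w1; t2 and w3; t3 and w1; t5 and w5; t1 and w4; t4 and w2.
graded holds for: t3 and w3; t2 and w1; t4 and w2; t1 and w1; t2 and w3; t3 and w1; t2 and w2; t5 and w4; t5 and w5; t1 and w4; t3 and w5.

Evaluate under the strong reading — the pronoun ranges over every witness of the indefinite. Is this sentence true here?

"it" takes "a worksheet" as antecedent — a donkey pronoun bound across the clause boundary.
Strong reading: for every (t,w) with designed(t,w), graded(t,w).
Restrictor pairs: (t1,w1) ✓  (t1,w4) ✓  (t2,w1) ✓  (t2,w2) ✓  (t2,w3) ✓  (t3,w1) ✓  (t4,w2) ✓  (t5,w4) ✓  (t5,w5) ✓
Every restrictor pair satisfies the scope.

True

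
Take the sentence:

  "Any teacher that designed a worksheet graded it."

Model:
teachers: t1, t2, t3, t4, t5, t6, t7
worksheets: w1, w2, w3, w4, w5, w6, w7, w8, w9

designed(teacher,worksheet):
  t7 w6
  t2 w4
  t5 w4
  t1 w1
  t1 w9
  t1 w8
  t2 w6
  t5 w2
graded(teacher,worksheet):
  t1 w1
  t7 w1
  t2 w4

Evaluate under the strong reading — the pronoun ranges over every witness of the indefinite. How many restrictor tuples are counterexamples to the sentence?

6

"it" takes "a worksheet" as antecedent — a donkey pronoun bound across the clause boundary.
Strong reading: for every (t,w) with designed(t,w), graded(t,w).
Restrictor pairs: (t1,w1) ✓  (t1,w8) ✗  (t1,w9) ✗  (t2,w4) ✓  (t2,w6) ✗  (t5,w2) ✗  (t5,w4) ✗  (t7,w6) ✗
Counterexamples (restrictor pairs failing the scope): 6.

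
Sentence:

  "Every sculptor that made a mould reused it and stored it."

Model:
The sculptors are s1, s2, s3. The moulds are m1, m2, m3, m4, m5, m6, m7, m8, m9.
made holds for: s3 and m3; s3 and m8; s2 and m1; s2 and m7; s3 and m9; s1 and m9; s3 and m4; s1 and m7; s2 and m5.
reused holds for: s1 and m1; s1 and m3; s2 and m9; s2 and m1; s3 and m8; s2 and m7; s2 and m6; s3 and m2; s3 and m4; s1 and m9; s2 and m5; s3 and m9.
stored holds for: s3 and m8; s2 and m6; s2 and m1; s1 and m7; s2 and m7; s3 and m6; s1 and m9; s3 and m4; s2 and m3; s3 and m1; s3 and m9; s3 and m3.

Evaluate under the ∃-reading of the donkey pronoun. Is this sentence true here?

True

"it" takes "a mould" as antecedent — a donkey pronoun bound across the clause boundary.
Weak reading: every sculptor s with some made-mould has at least one made-mould m such that reused(s,m) ∧ stored(s,m).
Per sculptor: s1:✓  s2:✓  s3:✓
Every sculptor in the restrictor has a witness.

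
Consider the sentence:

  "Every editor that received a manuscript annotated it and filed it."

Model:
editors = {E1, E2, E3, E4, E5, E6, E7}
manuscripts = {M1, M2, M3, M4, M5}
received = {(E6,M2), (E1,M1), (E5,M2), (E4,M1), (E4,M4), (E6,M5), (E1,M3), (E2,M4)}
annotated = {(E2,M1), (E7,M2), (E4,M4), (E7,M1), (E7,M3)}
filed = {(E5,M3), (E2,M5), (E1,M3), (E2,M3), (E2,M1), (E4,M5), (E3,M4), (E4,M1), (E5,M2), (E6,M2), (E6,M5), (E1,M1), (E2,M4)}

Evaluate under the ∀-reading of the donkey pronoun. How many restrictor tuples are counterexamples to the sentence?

"it" takes "a manuscript" as antecedent — a donkey pronoun bound across the clause boundary.
Strong reading: for every (e,m) with received(e,m), annotated(e,m) ∧ filed(e,m).
Restrictor pairs: (E1,M1) ✗  (E1,M3) ✗  (E2,M4) ✗  (E4,M1) ✗  (E4,M4) ✗  (E5,M2) ✗  (E6,M2) ✗  (E6,M5) ✗
Counterexamples (restrictor pairs failing the scope): 8.

8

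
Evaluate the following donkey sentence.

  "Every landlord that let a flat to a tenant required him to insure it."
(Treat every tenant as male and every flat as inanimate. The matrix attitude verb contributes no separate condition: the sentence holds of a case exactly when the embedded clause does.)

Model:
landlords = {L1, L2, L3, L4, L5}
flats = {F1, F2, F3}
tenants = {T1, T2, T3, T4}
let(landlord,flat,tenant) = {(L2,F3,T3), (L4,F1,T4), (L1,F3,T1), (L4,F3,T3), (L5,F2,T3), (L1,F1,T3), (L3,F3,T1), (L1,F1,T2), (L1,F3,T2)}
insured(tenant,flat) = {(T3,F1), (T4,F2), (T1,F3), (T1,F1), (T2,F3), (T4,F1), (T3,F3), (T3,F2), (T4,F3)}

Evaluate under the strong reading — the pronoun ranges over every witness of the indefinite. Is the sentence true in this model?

"him" takes "a tenant" as antecedent and "it" takes "a flat"; both are donkey pronouns co-varying with the restrictor.
Strong reading: for every (l,f,t) with let(l,f,t), insured(t,f).
Restrictor triples: (L1,F1,T2)→insured(T2,F1) ✗  (L1,F1,T3)→insured(T3,F1) ✓  (L1,F3,T1)→insured(T1,F3) ✓  (L1,F3,T2)→insured(T2,F3) ✓  (L2,F3,T3)→insured(T3,F3) ✓  (L3,F3,T1)→insured(T1,F3) ✓  (L4,F1,T4)→insured(T4,F1) ✓  (L4,F3,T3)→insured(T3,F3) ✓  (L5,F2,T3)→insured(T3,F2) ✓
Counterexample: (L1,F1,T2) — insured(T2,F1) does not hold.

False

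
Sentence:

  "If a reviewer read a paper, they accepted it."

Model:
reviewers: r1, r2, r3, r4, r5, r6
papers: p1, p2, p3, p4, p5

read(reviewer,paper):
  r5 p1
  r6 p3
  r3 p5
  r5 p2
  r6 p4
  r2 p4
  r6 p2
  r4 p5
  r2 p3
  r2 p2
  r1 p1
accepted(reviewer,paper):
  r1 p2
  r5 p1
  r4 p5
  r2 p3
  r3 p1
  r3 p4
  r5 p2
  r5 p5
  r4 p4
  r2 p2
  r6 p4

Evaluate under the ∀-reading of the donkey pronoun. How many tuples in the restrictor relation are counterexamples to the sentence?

"it" takes "a paper" as antecedent — a donkey pronoun bound across the clause boundary.
Strong reading: for every (r,p) with read(r,p), accepted(r,p).
Restrictor pairs: (r1,p1) ✗  (r2,p2) ✓  (r2,p3) ✓  (r2,p4) ✗  (r3,p5) ✗  (r4,p5) ✓  (r5,p1) ✓  (r5,p2) ✓  (r6,p2) ✗  (r6,p3) ✗  (r6,p4) ✓
Counterexamples (restrictor pairs failing the scope): 5.

5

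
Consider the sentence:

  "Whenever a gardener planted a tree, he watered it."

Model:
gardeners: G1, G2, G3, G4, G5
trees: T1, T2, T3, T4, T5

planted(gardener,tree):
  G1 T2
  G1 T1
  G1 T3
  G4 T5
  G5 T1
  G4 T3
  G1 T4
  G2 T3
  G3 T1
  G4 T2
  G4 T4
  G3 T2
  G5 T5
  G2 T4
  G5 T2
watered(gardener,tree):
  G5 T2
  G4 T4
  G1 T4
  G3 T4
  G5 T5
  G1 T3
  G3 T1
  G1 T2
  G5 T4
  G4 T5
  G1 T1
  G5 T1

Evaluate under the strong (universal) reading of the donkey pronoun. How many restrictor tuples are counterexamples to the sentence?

"it" takes "a tree" as antecedent — a donkey pronoun bound across the clause boundary.
Strong reading: for every (g,t) with planted(g,t), watered(g,t).
Restrictor pairs: (G1,T1) ✓  (G1,T2) ✓  (G1,T3) ✓  (G1,T4) ✓  (G2,T3) ✗  (G2,T4) ✗  (G3,T1) ✓  (G3,T2) ✗  (G4,T2) ✗  (G4,T3) ✗  (G4,T4) ✓  (G4,T5) ✓  (G5,T1) ✓  (G5,T2) ✓  (G5,T5) ✓
Counterexamples (restrictor pairs failing the scope): 5.

5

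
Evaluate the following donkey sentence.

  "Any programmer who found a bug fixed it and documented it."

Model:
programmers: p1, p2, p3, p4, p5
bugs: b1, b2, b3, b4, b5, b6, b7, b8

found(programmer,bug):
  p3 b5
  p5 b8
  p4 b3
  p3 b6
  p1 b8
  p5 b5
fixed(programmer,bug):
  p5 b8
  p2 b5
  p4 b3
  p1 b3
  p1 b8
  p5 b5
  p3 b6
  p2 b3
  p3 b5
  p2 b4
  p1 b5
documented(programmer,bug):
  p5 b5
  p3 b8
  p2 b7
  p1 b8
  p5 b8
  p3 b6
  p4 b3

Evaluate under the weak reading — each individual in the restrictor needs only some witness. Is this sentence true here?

True

"it" takes "a bug" as antecedent — a donkey pronoun bound across the clause boundary.
Weak reading: every programmer p with some found-bug has at least one found-bug b such that fixed(p,b) ∧ documented(p,b).
Per programmer: p1:✓  p3:✓  p4:✓  p5:✓
Every programmer in the restrictor has a witness.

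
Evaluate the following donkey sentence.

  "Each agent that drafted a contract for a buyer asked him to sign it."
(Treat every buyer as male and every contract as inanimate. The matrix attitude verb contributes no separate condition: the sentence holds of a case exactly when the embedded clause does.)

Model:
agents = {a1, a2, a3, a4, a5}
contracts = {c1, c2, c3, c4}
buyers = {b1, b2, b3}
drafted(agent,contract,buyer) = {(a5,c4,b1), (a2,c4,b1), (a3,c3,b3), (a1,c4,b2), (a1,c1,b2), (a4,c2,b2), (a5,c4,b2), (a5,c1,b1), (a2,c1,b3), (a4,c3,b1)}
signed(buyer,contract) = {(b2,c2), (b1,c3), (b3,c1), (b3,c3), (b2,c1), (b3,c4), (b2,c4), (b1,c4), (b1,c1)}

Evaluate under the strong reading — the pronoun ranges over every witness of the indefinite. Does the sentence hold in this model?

True

"him" takes "a buyer" as antecedent and "it" takes "a contract"; both are donkey pronouns co-varying with the restrictor.
Strong reading: for every (a,c,b) with drafted(a,c,b), signed(b,c).
Restrictor triples: (a1,c1,b2)→signed(b2,c1) ✓  (a1,c4,b2)→signed(b2,c4) ✓  (a2,c1,b3)→signed(b3,c1) ✓  (a2,c4,b1)→signed(b1,c4) ✓  (a3,c3,b3)→signed(b3,c3) ✓  (a4,c2,b2)→signed(b2,c2) ✓  (a4,c3,b1)→signed(b1,c3) ✓  (a5,c1,b1)→signed(b1,c1) ✓  (a5,c4,b1)→signed(b1,c4) ✓  (a5,c4,b2)→signed(b2,c4) ✓
Every restrictor triple satisfies the scope.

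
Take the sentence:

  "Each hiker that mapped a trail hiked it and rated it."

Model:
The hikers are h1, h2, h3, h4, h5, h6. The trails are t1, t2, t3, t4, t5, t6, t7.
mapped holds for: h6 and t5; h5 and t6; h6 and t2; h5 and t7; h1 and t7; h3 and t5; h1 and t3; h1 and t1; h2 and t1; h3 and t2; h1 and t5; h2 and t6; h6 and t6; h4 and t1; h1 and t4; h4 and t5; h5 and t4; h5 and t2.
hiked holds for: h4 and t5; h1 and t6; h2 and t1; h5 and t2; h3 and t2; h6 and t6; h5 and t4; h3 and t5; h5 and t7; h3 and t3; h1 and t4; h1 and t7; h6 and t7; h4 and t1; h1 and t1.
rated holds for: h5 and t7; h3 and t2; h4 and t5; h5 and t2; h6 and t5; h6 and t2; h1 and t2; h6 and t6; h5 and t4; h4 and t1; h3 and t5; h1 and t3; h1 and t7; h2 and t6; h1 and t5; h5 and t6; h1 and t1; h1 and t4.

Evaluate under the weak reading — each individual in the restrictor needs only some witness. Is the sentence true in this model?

"it" takes "a trail" as antecedent — a donkey pronoun bound across the clause boundary.
Weak reading: every hiker h with some mapped-trail has at least one mapped-trail t such that hiked(h,t) ∧ rated(h,t).
Per hiker: h1:✓  h2:✗  h3:✓  h4:✓  h5:✓  h6:✓
h2 has no witness among its mapped-trails.

False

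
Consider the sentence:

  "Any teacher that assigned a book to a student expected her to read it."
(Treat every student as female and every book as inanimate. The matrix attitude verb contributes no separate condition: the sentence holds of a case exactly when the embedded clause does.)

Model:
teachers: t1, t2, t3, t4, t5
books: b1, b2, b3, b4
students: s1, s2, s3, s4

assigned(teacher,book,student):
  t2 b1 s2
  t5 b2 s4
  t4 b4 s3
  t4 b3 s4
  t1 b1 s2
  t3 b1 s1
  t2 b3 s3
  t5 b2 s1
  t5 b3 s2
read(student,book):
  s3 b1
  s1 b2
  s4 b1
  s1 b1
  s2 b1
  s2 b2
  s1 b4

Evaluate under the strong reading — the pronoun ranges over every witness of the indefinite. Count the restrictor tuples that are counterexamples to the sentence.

"her" takes "a student" as antecedent and "it" takes "a book"; both are donkey pronouns co-varying with the restrictor.
Strong reading: for every (t,b,s) with assigned(t,b,s), read(s,b).
Restrictor triples: (t1,b1,s2)→read(s2,b1) ✓  (t2,b1,s2)→read(s2,b1) ✓  (t2,b3,s3)→read(s3,b3) ✗  (t3,b1,s1)→read(s1,b1) ✓  (t4,b3,s4)→read(s4,b3) ✗  (t4,b4,s3)→read(s3,b4) ✗  (t5,b2,s1)→read(s1,b2) ✓  (t5,b2,s4)→read(s4,b2) ✗  (t5,b3,s2)→read(s2,b3) ✗
Counterexamples (restrictor triples failing the scope): 5.

5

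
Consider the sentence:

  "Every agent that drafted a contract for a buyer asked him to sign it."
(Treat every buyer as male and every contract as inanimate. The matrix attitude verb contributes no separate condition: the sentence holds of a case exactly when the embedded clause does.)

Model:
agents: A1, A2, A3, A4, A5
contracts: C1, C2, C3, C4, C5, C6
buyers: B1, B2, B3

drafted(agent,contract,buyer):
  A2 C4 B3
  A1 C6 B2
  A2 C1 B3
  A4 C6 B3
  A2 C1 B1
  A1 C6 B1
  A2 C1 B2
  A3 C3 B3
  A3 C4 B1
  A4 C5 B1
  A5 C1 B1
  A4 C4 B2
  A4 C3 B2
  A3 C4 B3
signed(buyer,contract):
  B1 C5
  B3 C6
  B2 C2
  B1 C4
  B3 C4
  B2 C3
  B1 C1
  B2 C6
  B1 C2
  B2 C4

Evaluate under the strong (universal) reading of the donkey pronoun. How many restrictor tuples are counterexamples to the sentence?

4

"him" takes "a buyer" as antecedent and "it" takes "a contract"; both are donkey pronouns co-varying with the restrictor.
Strong reading: for every (a,c,b) with drafted(a,c,b), signed(b,c).
Restrictor triples: (A1,C6,B1)→signed(B1,C6) ✗  (A1,C6,B2)→signed(B2,C6) ✓  (A2,C1,B1)→signed(B1,C1) ✓  (A2,C1,B2)→signed(B2,C1) ✗  (A2,C1,B3)→signed(B3,C1) ✗  (A2,C4,B3)→signed(B3,C4) ✓  (A3,C3,B3)→signed(B3,C3) ✗  (A3,C4,B1)→signed(B1,C4) ✓  (A3,C4,B3)→signed(B3,C4) ✓  (A4,C3,B2)→signed(B2,C3) ✓  (A4,C4,B2)→signed(B2,C4) ✓  (A4,C5,B1)→signed(B1,C5) ✓  (A4,C6,B3)→signed(B3,C6) ✓  (A5,C1,B1)→signed(B1,C1) ✓
Counterexamples (restrictor triples failing the scope): 4.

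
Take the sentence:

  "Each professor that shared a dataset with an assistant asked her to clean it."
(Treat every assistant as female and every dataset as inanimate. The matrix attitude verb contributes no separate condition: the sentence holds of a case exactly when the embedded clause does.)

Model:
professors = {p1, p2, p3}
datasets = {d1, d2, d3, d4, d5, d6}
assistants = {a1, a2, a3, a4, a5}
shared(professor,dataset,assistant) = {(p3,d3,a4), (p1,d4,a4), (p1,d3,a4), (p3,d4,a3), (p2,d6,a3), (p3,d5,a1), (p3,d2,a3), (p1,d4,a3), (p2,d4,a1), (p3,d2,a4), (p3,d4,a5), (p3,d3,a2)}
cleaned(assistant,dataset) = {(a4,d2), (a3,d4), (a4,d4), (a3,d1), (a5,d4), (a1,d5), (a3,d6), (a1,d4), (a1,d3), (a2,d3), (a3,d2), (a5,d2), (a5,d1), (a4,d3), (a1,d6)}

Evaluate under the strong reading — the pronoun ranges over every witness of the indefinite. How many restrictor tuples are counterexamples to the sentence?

0

"her" takes "an assistant" as antecedent and "it" takes "a dataset"; both are donkey pronouns co-varying with the restrictor.
Strong reading: for every (p,d,a) with shared(p,d,a), cleaned(a,d).
Restrictor triples: (p1,d3,a4)→cleaned(a4,d3) ✓  (p1,d4,a3)→cleaned(a3,d4) ✓  (p1,d4,a4)→cleaned(a4,d4) ✓  (p2,d4,a1)→cleaned(a1,d4) ✓  (p2,d6,a3)→cleaned(a3,d6) ✓  (p3,d2,a3)→cleaned(a3,d2) ✓  (p3,d2,a4)→cleaned(a4,d2) ✓  (p3,d3,a2)→cleaned(a2,d3) ✓  (p3,d3,a4)→cleaned(a4,d3) ✓  (p3,d4,a3)→cleaned(a3,d4) ✓  (p3,d4,a5)→cleaned(a5,d4) ✓  (p3,d5,a1)→cleaned(a1,d5) ✓
Counterexamples (restrictor triples failing the scope): 0.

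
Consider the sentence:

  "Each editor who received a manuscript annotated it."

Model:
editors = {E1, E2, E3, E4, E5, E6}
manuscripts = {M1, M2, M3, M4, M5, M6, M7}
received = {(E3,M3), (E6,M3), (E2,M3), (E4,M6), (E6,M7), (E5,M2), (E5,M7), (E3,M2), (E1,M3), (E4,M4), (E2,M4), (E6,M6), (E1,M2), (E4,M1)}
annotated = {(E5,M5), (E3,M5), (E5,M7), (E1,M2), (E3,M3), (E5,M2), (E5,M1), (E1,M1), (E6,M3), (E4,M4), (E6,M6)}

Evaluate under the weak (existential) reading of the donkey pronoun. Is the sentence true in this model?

"it" takes "a manuscript" as antecedent — a donkey pronoun bound across the clause boundary.
Weak reading: every editor e with some received-manuscript has at least one received-manuscript m such that annotated(e,m).
Per editor: E1:✓  E2:✗  E3:✓  E4:✓  E5:✓  E6:✓
E2 has no witness among its received-manuscripts.

False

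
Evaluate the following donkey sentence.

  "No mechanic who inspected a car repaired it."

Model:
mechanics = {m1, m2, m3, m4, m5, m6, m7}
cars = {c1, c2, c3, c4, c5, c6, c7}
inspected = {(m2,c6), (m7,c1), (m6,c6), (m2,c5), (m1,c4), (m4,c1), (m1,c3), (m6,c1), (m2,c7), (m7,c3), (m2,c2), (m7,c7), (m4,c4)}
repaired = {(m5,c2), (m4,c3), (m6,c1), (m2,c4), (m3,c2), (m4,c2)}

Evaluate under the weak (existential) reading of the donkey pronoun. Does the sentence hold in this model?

False

"it" takes "a car" as antecedent — a donkey pronoun bound across the clause boundary.
Truth condition: for no (m,c) with inspected(m,c) does repaired(m,c) hold.
Restrictor pairs — does the scope hold? (m1,c3):fails  (m1,c4):fails  (m2,c2):fails  (m2,c5):fails  (m2,c6):fails  (m2,c7):fails  (m4,c1):fails  (m4,c4):fails  (m6,c1):holds  (m6,c6):fails  (m7,c1):fails  (m7,c3):fails  (m7,c7):fails
Scope holds for 1 pair(s), so the sentence is false.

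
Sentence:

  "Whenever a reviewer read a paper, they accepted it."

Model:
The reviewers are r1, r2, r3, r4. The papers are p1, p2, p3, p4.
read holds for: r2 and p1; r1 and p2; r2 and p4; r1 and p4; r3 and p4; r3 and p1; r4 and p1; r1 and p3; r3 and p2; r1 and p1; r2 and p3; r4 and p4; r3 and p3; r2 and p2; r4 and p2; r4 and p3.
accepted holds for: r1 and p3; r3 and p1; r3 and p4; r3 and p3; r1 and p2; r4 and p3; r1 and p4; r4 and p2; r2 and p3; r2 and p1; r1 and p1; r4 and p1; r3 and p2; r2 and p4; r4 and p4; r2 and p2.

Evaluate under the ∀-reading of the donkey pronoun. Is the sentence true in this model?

True

"it" takes "a paper" as antecedent — a donkey pronoun bound across the clause boundary.
Strong reading: for every (r,p) with read(r,p), accepted(r,p).
Restrictor pairs: (r1,p1) ✓  (r1,p2) ✓  (r1,p3) ✓  (r1,p4) ✓  (r2,p1) ✓  (r2,p2) ✓  (r2,p3) ✓  (r2,p4) ✓  (r3,p1) ✓  (r3,p2) ✓  (r3,p3) ✓  (r3,p4) ✓  (r4,p1) ✓  (r4,p2) ✓  (r4,p3) ✓  (r4,p4) ✓
Every restrictor pair satisfies the scope.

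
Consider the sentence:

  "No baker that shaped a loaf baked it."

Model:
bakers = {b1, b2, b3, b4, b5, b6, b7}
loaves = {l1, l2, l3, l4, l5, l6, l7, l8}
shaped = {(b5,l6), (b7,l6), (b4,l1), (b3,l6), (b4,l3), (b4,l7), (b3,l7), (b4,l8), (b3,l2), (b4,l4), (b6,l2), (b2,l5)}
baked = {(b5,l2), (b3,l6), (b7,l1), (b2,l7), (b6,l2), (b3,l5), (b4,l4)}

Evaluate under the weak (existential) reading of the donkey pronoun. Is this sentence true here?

"it" takes "a loaf" as antecedent — a donkey pronoun bound across the clause boundary.
Truth condition: for no (b,l) with shaped(b,l) does baked(b,l) hold.
Restrictor pairs — does the scope hold? (b2,l5):fails  (b3,l2):fails  (b3,l6):holds  (b3,l7):fails  (b4,l1):fails  (b4,l3):fails  (b4,l4):holds  (b4,l7):fails  (b4,l8):fails  (b5,l6):fails  (b6,l2):holds  (b7,l6):fails
Scope holds for 3 pair(s), so the sentence is false.

False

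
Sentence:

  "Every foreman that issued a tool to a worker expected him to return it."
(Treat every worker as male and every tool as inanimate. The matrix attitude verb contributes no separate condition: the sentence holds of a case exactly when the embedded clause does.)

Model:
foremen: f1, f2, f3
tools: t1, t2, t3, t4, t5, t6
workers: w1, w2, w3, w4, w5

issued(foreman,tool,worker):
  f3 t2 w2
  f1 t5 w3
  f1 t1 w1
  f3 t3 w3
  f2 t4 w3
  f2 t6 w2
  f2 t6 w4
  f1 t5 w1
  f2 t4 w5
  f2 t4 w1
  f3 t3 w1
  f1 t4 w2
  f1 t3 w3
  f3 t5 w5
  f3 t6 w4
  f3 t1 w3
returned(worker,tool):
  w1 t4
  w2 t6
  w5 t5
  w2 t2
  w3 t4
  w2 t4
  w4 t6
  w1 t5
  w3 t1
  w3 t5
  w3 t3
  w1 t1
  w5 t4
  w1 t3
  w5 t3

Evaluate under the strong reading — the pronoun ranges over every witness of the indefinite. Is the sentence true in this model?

True

"him" takes "a worker" as antecedent and "it" takes "a tool"; both are donkey pronouns co-varying with the restrictor.
Strong reading: for every (f,t,w) with issued(f,t,w), returned(w,t).
Restrictor triples: (f1,t1,w1)→returned(w1,t1) ✓  (f1,t3,w3)→returned(w3,t3) ✓  (f1,t4,w2)→returned(w2,t4) ✓  (f1,t5,w1)→returned(w1,t5) ✓  (f1,t5,w3)→returned(w3,t5) ✓  (f2,t4,w1)→returned(w1,t4) ✓  (f2,t4,w3)→returned(w3,t4) ✓  (f2,t4,w5)→returned(w5,t4) ✓  (f2,t6,w2)→returned(w2,t6) ✓  (f2,t6,w4)→returned(w4,t6) ✓  (f3,t1,w3)→returned(w3,t1) ✓  (f3,t2,w2)→returned(w2,t2) ✓  (f3,t3,w1)→returned(w1,t3) ✓  (f3,t3,w3)→returned(w3,t3) ✓  (f3,t5,w5)→returned(w5,t5) ✓  (f3,t6,w4)→returned(w4,t6) ✓
Every restrictor triple satisfies the scope.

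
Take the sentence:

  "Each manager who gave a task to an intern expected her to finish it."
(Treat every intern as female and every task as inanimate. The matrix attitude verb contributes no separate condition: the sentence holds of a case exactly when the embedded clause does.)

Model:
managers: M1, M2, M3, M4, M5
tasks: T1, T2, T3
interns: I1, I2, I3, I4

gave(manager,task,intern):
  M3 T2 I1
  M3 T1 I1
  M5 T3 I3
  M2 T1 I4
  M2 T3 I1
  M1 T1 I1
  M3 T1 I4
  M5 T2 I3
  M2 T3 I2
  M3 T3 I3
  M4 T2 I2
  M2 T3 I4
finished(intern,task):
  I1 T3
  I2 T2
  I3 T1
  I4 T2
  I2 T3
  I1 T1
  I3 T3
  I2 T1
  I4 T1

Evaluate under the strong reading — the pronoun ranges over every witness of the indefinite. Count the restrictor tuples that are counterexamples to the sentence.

"her" takes "an intern" as antecedent and "it" takes "a task"; both are donkey pronouns co-varying with the restrictor.
Strong reading: for every (m,t,i) with gave(m,t,i), finished(i,t).
Restrictor triples: (M1,T1,I1)→finished(I1,T1) ✓  (M2,T1,I4)→finished(I4,T1) ✓  (M2,T3,I1)→finished(I1,T3) ✓  (M2,T3,I2)→finished(I2,T3) ✓  (M2,T3,I4)→finished(I4,T3) ✗  (M3,T1,I1)→finished(I1,T1) ✓  (M3,T1,I4)→finished(I4,T1) ✓  (M3,T2,I1)→finished(I1,T2) ✗  (M3,T3,I3)→finished(I3,T3) ✓  (M4,T2,I2)→finished(I2,T2) ✓  (M5,T2,I3)→finished(I3,T2) ✗  (M5,T3,I3)→finished(I3,T3) ✓
Counterexamples (restrictor triples failing the scope): 3.

3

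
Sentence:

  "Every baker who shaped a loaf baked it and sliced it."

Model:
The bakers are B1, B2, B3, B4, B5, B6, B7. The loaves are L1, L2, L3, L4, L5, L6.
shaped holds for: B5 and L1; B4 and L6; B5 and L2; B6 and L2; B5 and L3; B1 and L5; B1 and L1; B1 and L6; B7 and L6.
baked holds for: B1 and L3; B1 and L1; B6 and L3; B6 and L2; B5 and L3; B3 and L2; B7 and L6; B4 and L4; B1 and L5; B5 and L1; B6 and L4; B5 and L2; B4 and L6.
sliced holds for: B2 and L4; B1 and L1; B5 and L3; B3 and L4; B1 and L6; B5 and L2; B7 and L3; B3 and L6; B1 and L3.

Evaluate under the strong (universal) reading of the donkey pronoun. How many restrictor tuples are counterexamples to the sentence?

6

"it" takes "a loaf" as antecedent — a donkey pronoun bound across the clause boundary.
Strong reading: for every (b,l) with shaped(b,l), baked(b,l) ∧ sliced(b,l).
Restrictor pairs: (B1,L1) ✓  (B1,L5) ✗  (B1,L6) ✗  (B4,L6) ✗  (B5,L1) ✗  (B5,L2) ✓  (B5,L3) ✓  (B6,L2) ✗  (B7,L6) ✗
Counterexamples (restrictor pairs failing the scope): 6.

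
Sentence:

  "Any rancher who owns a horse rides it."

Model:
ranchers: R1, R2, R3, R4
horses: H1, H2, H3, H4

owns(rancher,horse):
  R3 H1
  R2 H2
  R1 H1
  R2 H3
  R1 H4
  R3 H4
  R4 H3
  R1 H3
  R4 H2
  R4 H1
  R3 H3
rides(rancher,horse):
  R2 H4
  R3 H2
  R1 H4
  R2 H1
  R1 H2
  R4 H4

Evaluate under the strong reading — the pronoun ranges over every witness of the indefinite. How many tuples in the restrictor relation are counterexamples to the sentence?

10

"it" takes "a horse" as antecedent — a donkey pronoun bound across the clause boundary.
Strong reading: for every (r,h) with owns(r,h), rides(r,h).
Restrictor pairs: (R1,H1) ✗  (R1,H3) ✗  (R1,H4) ✓  (R2,H2) ✗  (R2,H3) ✗  (R3,H1) ✗  (R3,H3) ✗  (R3,H4) ✗  (R4,H1) ✗  (R4,H2) ✗  (R4,H3) ✗
Counterexamples (restrictor pairs failing the scope): 10.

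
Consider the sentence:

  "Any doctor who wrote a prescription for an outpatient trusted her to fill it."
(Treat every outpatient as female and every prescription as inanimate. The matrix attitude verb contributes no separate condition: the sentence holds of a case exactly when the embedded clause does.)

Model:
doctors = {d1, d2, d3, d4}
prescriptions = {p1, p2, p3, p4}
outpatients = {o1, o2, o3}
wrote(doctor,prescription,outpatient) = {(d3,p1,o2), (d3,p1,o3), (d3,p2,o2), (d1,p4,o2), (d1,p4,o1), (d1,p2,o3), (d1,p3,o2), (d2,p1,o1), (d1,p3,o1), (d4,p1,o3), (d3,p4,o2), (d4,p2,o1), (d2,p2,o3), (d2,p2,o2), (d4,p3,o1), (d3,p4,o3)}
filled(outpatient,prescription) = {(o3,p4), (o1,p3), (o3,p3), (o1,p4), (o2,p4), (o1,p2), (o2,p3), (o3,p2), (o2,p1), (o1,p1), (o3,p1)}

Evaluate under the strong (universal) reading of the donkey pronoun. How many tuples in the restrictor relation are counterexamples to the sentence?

2

"her" takes "an outpatient" as antecedent and "it" takes "a prescription"; both are donkey pronouns co-varying with the restrictor.
Strong reading: for every (d,p,o) with wrote(d,p,o), filled(o,p).
Restrictor triples: (d1,p2,o3)→filled(o3,p2) ✓  (d1,p3,o1)→filled(o1,p3) ✓  (d1,p3,o2)→filled(o2,p3) ✓  (d1,p4,o1)→filled(o1,p4) ✓  (d1,p4,o2)→filled(o2,p4) ✓  (d2,p1,o1)→filled(o1,p1) ✓  (d2,p2,o2)→filled(o2,p2) ✗  (d2,p2,o3)→filled(o3,p2) ✓  (d3,p1,o2)→filled(o2,p1) ✓  (d3,p1,o3)→filled(o3,p1) ✓  (d3,p2,o2)→filled(o2,p2) ✗  (d3,p4,o2)→filled(o2,p4) ✓  (d3,p4,o3)→filled(o3,p4) ✓  (d4,p1,o3)→filled(o3,p1) ✓  (d4,p2,o1)→filled(o1,p2) ✓  (d4,p3,o1)→filled(o1,p3) ✓
Counterexamples (restrictor triples failing the scope): 2.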